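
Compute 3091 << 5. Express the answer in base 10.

98912

3091 = 00000110000010011
shift left by 5 → 11000001001100000 = 98912
(equivalently, 3091 × 2^5 = 3091 × 32)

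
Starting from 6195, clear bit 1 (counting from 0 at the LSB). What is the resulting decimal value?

x = 01100000110011
bit 1 is currently 1; clear it via x & ~(1 << 1) = x & ~2
→ 01100000110001 = 6193

6193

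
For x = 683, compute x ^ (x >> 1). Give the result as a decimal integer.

1022

x = 1010101011 = 683
x>>1 = 0101010101
XOR  = 1111111110 = 1022
(x ^ (x >> 1) gives the standard binary-reflected Gray code of x.)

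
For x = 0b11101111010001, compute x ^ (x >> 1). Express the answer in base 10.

9785

x = 11101111010001 = 15313
x>>1 = 01110111101000
XOR  = 10011000111001 = 9785
(x ^ (x >> 1) gives the standard binary-reflected Gray code of x.)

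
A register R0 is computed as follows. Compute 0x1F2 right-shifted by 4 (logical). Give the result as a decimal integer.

31

0x1F2 = 111110010
shift right by 4 → 000011111 = 31
(equivalently, floor(498 / 16))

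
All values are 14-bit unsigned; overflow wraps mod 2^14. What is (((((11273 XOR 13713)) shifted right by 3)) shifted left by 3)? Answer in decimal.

11273 = 10110000001001
13713 = 11010110010001
→ XOR → 01100110011000 = 6552
→ shifted right by 3 → 00001100110011 = 819
→ shifted left by 3 (mod 2^14) → 01100110011000 = 6552

6552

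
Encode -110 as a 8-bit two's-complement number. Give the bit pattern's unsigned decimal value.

110 in 8 bits: 01101110
Invert: 10010001
Add 1:  10010010 = 146
(Check: 2^8 - 110 = 256 - 110 = 146.)

146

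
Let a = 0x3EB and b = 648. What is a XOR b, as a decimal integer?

355

0x3EB = 1111101011
648 = 1010001000
XOR → 0101100011 = 355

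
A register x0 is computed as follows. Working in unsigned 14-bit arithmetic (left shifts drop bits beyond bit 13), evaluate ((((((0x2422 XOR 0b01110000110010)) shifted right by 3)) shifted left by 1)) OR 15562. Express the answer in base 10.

0x2422 = 10010000100010
0b01110000110010 = 01110000110010
→ XOR → 11100000010000 = 14352
→ shifted right by 3 → 00011100000010 = 1794
→ shifted left by 1 (mod 2^14) → 00111000000100 = 3588
15562 = 11110011001010
→ OR → 11111011001110 = 16078

16078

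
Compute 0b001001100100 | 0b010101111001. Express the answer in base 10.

a = 01001100100
b = 10101111001
 OR → 11101111101 = 1917

1917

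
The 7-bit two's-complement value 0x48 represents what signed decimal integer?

-56

pattern = 1001000 (MSB is 1 ⇒ negative)
Invert: 0110111, add 1 → 0111000 = 56, so the value is -56.
(Equivalently: 72 - 2^7 = 72 - 128 = -56.)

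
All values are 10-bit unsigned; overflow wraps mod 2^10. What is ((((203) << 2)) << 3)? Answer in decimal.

352

203 = 0011001011
→ << 2 (mod 2^10) → 1100101100 = 812
→ << 3 (mod 2^10) → 0101100000 = 352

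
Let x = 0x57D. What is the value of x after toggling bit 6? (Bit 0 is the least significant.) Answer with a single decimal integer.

x = 10101111101
bit 6 is currently 1; toggle it via x ^ (1 << 6) = x ^ 64
→ 10100111101 = 1341

1341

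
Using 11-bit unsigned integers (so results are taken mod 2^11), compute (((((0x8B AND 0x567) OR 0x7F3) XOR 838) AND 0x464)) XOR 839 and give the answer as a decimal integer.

1891

0x8B = 00010001011
0x567 = 10101100111
→ AND → 00000000011 = 3
0x7F3 = 11111110011
→ OR → 11111110011 = 2035
838 = 01101000110
→ XOR → 10010110101 = 1205
0x464 = 10001100100
→ AND → 10000100100 = 1060
839 = 01101000111
→ XOR → 11101100011 = 1891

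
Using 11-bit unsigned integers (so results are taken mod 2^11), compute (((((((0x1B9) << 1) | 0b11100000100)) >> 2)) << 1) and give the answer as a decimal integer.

954

0x1B9 = 00110111001
→ << 1 (mod 2^11) → 01101110010 = 882
0b11100000100 = 11100000100
→ | → 11101110110 = 1910
→ >> 2 → 00111011101 = 477
→ << 1 (mod 2^11) → 01110111010 = 954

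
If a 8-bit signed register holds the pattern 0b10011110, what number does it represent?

pattern = 10011110 (MSB is 1 ⇒ negative)
Invert: 01100001, add 1 → 01100010 = 98, so the value is -98.
(Equivalently: 158 - 2^8 = 158 - 256 = -98.)

-98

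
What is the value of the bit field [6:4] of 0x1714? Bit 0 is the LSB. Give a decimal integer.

v = 1011100010100
Shift right by 4: 101110001
Mask low 3 bits: 001 = 1

1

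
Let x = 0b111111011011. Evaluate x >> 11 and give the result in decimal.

x = 111111011011
shift right by 11 → 000000000001 = 1
(equivalently, floor(4059 / 2048))

1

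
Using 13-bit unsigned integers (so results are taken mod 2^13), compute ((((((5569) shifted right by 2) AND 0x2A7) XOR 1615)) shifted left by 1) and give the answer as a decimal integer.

5569 = 1010111000001
→ shifted right by 2 → 0010101110000 = 1392
0x2A7 = 0001010100111
→ AND → 0000000100000 = 32
1615 = 0011001001111
→ XOR → 0011001101111 = 1647
→ shifted left by 1 (mod 2^13) → 0110011011110 = 3294

3294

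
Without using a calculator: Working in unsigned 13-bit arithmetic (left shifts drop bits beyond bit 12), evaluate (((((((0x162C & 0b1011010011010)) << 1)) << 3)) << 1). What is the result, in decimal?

256

0x162C = 1011000101100
0b1011010011010 = 1011010011010
→ & → 1011000001000 = 5640
→ << 1 (mod 2^13) → 0110000010000 = 3088
→ << 3 (mod 2^13) → 0000010000000 = 128
→ << 1 (mod 2^13) → 0000100000000 = 256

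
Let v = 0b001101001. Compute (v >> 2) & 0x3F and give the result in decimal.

26

v = 001101001
Shift right by 2: 0011010
Mask low 6 bits: 011010 = 26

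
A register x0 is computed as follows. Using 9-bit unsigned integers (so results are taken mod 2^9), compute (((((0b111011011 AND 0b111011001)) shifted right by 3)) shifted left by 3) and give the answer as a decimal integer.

472

0b111011011 = 111011011
0b111011001 = 111011001
→ AND → 111011001 = 473
→ shifted right by 3 → 000111011 = 59
→ shifted left by 3 (mod 2^9) → 111011000 = 472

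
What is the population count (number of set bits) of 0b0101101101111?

n = 101101101111
Count the 1s: 1 + 1 + 1 + 1 + 1 + 1 + 1 + 1 + 1 = 9

9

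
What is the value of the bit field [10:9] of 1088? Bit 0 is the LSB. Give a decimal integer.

2

v = 010001000000
Shift right by 9: 010
Mask low 2 bits: 10 = 2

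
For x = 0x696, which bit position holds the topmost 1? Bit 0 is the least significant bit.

10

0x696 = 11010010110
The topmost 1 is at position 10 (since 2^10 = 1024 ≤ 1686 < 2048).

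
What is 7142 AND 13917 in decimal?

7142 = 01101111100110
13917 = 11011001011101
AND → 01001001000100 = 4676

4676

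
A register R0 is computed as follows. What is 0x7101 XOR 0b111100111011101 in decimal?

2268

0x7101 = 111000100000001
b = 111100111011101
XOR → 000100011011100 = 2268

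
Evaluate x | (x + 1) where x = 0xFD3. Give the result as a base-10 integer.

x = 111111010011 = 4051
x + 1 = 111111010100
OR    = 111111010111 = 4055
(x | (x + 1) sets the lowest cleared bit.)

4055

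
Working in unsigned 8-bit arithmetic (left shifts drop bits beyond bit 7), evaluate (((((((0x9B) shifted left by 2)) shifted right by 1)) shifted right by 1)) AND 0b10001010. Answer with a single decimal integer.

10

0x9B = 10011011
→ shifted left by 2 (mod 2^8) → 01101100 = 108
→ shifted right by 1 → 00110110 = 54
→ shifted right by 1 → 00011011 = 27
0b10001010 = 10001010
→ AND → 00001010 = 10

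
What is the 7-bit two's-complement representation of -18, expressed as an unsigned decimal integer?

110

18 in 7 bits: 0010010
Invert: 1101101
Add 1:  1101110 = 110
(Check: 2^7 - 18 = 128 - 18 = 110.)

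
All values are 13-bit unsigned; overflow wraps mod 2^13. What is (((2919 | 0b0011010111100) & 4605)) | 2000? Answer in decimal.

2919 = 0101101100111
0b0011010111100 = 0011010111100
→ | → 0111111111111 = 4095
4605 = 1000111111101
→ & → 0000111111101 = 509
2000 = 0011111010000
→ | → 0011111111101 = 2045

2045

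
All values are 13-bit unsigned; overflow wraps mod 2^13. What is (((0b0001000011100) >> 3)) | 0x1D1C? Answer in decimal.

0b0001000011100 = 0001000011100
→ >> 3 → 0000001000011 = 67
0x1D1C = 1110100011100
→ | → 1110101011111 = 7519

7519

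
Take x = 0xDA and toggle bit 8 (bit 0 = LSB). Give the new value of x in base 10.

474

x = 00011011010
bit 8 is currently 0; toggle it via x ^ (1 << 8) = x ^ 256
→ 00111011010 = 474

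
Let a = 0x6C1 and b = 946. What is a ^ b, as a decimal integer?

1395

0x6C1 = 11011000001
946 = 01110110010
XOR → 10101110011 = 1395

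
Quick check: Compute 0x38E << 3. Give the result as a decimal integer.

7280

0x38E = 0001110001110
shift left by 3 → 1110001110000 = 7280
(equivalently, 910 × 2^3 = 910 × 8)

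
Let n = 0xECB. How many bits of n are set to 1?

8

0xECB = 111011001011
Count the 1s: 1 + 1 + 1 + 1 + 1 + 1 + 1 + 1 = 8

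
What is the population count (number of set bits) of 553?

4

553 = 1000101001
Count the 1s: 1 + 1 + 1 + 1 = 4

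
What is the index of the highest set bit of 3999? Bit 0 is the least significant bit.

11

3999 = 111110011111
The topmost 1 is at position 11 (since 2^11 = 2048 ≤ 3999 < 4096).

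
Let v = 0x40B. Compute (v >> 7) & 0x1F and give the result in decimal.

v = 0010000001011
Shift right by 7: 001000
Mask low 5 bits: 01000 = 8

8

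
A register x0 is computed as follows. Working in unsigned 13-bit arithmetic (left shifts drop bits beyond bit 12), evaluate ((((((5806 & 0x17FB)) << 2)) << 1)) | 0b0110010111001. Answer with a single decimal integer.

5806 = 1011010101110
0x17FB = 1011111111011
→ & → 1011010101010 = 5802
→ << 2 (mod 2^13) → 1101010101000 = 6824
→ << 1 (mod 2^13) → 1010101010000 = 5456
0b0110010111001 = 0110010111001
→ | → 1110111111001 = 7673

7673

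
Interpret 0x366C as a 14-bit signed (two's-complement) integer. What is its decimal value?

-2452

pattern = 11011001101100 (MSB is 1 ⇒ negative)
Invert: 00100110010011, add 1 → 00100110010100 = 2452, so the value is -2452.
(Equivalently: 13932 - 2^14 = 13932 - 16384 = -2452.)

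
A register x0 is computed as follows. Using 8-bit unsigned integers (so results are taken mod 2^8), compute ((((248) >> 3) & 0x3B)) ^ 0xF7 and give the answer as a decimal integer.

248 = 11111000
→ >> 3 → 00011111 = 31
0x3B = 00111011
→ & → 00011011 = 27
0xF7 = 11110111
→ ^ → 11101100 = 236

236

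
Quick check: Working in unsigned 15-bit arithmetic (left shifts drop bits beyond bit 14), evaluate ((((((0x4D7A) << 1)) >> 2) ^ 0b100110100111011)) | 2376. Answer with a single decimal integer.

0x4D7A = 100110101111010
→ << 1 (mod 2^15) → 001101011110100 = 6900
→ >> 2 → 000011010111101 = 1725
0b100110100111011 = 100110100111011
→ ^ → 100101110000110 = 19334
2376 = 000100101001000
→ | → 100101111001110 = 19406

19406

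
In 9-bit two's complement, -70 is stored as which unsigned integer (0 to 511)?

70 in 9 bits: 001000110
Invert: 110111001
Add 1:  110111010 = 442
(Check: 2^9 - 70 = 512 - 70 = 442.)

442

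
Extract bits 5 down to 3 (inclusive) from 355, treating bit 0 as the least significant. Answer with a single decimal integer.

4

v = 00101100011
Shift right by 3: 00101100
Mask low 3 bits: 100 = 4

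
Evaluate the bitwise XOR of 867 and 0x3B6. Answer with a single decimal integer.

213

867 = 1101100011
0x3B6 = 1110110110
XOR → 0011010101 = 213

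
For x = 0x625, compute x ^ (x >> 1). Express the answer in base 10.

x = 11000100101 = 1573
x>>1 = 01100010010
XOR  = 10100110111 = 1335
(x ^ (x >> 1) gives the standard binary-reflected Gray code of x.)

1335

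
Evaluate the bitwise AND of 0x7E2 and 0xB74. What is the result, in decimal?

864

0x7E2 = 011111100010
0xB74 = 101101110100
AND → 001101100000 = 864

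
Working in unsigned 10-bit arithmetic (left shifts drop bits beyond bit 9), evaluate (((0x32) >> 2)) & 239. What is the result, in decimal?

0x32 = 0000110010
→ >> 2 → 0000001100 = 12
239 = 0011101111
→ & → 0000001100 = 12

12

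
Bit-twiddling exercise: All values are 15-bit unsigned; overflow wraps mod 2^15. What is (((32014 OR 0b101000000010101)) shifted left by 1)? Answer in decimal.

31294

32014 = 111110100001110
0b101000000010101 = 101000000010101
→ OR → 111110100011111 = 32031
→ shifted left by 1 (mod 2^15) → 111101000111110 = 31294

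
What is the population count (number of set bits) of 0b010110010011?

6

n = 10110010011
Count the 1s: 1 + 1 + 1 + 1 + 1 + 1 = 6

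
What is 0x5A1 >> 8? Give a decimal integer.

0x5A1 = 10110100001
shift right by 8 → 00000000101 = 5
(equivalently, floor(1441 / 256))

5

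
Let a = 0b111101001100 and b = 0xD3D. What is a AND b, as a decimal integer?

a = 111101001100
0xD3D = 110100111101
AND → 110100001100 = 3340

3340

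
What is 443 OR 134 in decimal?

447

443 = 110111011
134 = 010000110
 OR → 110111111 = 447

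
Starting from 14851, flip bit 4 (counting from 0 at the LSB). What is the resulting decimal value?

x = 011101000000011
bit 4 is currently 0; toggle it via x ^ (1 << 4) = x ^ 16
→ 011101000010011 = 14867

14867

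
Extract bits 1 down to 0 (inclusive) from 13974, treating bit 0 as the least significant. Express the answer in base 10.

2

v = 011011010010110
Shift right by 0: 011011010010110
Mask low 2 bits: 10 = 2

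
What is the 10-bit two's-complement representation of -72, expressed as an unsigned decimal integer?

952

72 in 10 bits: 0001001000
Invert: 1110110111
Add 1:  1110111000 = 952
(Check: 2^10 - 72 = 1024 - 72 = 952.)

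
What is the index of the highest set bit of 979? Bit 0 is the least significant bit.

9

979 = 1111010011
The topmost 1 is at position 9 (since 2^9 = 512 ≤ 979 < 1024).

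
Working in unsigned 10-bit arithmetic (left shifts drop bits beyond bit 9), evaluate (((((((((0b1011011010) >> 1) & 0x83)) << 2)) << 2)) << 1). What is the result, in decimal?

0b1011011010 = 1011011010
→ >> 1 → 0101101101 = 365
0x83 = 0010000011
→ & → 0000000001 = 1
→ << 2 (mod 2^10) → 0000000100 = 4
→ << 2 (mod 2^10) → 0000010000 = 16
→ << 1 (mod 2^10) → 0000100000 = 32

32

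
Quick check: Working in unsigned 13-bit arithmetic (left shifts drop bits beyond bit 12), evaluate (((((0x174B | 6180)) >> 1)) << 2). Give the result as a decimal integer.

7900

0x174B = 1011101001011
6180 = 1100000100100
→ | → 1111101101111 = 8047
→ >> 1 → 0111110110111 = 4023
→ << 2 (mod 2^13) → 1111011011100 = 7900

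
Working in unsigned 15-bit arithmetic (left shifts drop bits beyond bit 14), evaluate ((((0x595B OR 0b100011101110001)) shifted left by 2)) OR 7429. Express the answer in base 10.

0x595B = 101100101011011
0b100011101110001 = 100011101110001
→ OR → 101111101111011 = 24443
→ shifted left by 2 (mod 2^15) → 111110111101100 = 32236
7429 = 001110100000101
→ OR → 111110111101101 = 32237

32237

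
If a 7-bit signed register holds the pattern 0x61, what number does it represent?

-31

pattern = 1100001 (MSB is 1 ⇒ negative)
Invert: 0011110, add 1 → 0011111 = 31, so the value is -31.
(Equivalently: 97 - 2^7 = 97 - 128 = -31.)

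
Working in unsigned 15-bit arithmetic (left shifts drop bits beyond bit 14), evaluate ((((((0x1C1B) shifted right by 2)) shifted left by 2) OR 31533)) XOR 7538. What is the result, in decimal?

25167

0x1C1B = 001110000011011
→ shifted right by 2 → 000011100000110 = 1798
→ shifted left by 2 (mod 2^15) → 001110000011000 = 7192
31533 = 111101100101101
→ OR → 111111100111101 = 32573
7538 = 001110101110010
→ XOR → 110001001001111 = 25167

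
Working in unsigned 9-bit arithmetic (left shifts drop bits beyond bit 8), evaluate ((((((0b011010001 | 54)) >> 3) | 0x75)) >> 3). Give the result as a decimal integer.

0b011010001 = 011010001
54 = 000110110
→ | → 011110111 = 247
→ >> 3 → 000011110 = 30
0x75 = 001110101
→ | → 001111111 = 127
→ >> 3 → 000001111 = 15

15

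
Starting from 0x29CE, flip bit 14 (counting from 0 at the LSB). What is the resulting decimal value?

27086

x = 010100111001110
bit 14 is currently 0; toggle it via x ^ (1 << 14) = x ^ 16384
→ 110100111001110 = 27086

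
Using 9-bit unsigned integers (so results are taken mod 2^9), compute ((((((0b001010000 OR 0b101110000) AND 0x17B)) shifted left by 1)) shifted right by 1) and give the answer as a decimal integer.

112

0b001010000 = 001010000
0b101110000 = 101110000
→ OR → 101110000 = 368
0x17B = 101111011
→ AND → 101110000 = 368
→ shifted left by 1 (mod 2^9) → 011100000 = 224
→ shifted right by 1 → 001110000 = 112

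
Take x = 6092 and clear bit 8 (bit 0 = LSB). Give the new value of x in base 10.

x = 1011111001100
bit 8 is currently 1; clear it via x & ~(1 << 8) = x & ~256
→ 1011011001100 = 5836

5836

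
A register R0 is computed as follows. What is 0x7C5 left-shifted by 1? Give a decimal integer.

0x7C5 = 011111000101
shift left by 1 → 111110001010 = 3978
(equivalently, 1989 × 2^1 = 1989 × 2)

3978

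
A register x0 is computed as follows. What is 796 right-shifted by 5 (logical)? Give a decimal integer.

24

796 = 1100011100
shift right by 5 → 0000011000 = 24
(equivalently, floor(796 / 32))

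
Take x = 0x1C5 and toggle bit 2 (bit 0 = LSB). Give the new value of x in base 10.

x = 0111000101
bit 2 is currently 1; toggle it via x ^ (1 << 2) = x ^ 4
→ 0111000001 = 449

449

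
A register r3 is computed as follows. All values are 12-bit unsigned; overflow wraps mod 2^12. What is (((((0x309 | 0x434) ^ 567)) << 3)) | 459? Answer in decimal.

0x309 = 001100001001
0x434 = 010000110100
→ | → 011100111101 = 1853
567 = 001000110111
→ ^ → 010100001010 = 1290
→ << 3 (mod 2^12) → 100001010000 = 2128
459 = 000111001011
→ | → 100111011011 = 2523

2523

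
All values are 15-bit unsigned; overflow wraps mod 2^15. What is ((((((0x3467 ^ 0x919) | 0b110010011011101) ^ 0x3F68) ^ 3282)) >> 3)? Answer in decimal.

2504

0x3467 = 011010001100111
0x919 = 000100100011001
→ ^ → 011110101111110 = 15742
0b110010011011101 = 110010011011101
→ | → 111110111111111 = 32255
0x3F68 = 011111101101000
→ ^ → 100001010010111 = 17047
3282 = 000110011010010
→ ^ → 100111001000101 = 20037
→ >> 3 → 000100111001000 = 2504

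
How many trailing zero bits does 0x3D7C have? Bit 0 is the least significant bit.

2

0x3D7C = 11110101111100
Trailing zeros: 2, so the lowest set bit is bit 2 (value 4).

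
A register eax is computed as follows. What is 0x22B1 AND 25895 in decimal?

8225

0x22B1 = 010001010110001
25895 = 110010100100111
AND → 010000000100001 = 8225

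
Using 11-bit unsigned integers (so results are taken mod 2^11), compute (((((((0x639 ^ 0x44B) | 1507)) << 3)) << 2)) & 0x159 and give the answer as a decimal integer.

0x639 = 11000111001
0x44B = 10001001011
→ ^ → 01001110010 = 626
1507 = 10111100011
→ | → 11111110011 = 2035
→ << 3 (mod 2^11) → 11110011000 = 1944
→ << 2 (mod 2^11) → 11001100000 = 1632
0x159 = 00101011001
→ & → 00001000000 = 64

64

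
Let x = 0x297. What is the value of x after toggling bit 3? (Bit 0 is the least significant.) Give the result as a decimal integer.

671

x = 1010010111
bit 3 is currently 0; toggle it via x ^ (1 << 3) = x ^ 8
→ 1010011111 = 671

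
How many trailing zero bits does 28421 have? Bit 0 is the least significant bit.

28421 = 110111100000101
Trailing zeros: 0, so the lowest set bit is bit 0 (value 1).

0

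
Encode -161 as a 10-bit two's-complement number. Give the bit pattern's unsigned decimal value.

161 in 10 bits: 0010100001
Invert: 1101011110
Add 1:  1101011111 = 863
(Check: 2^10 - 161 = 1024 - 161 = 863.)

863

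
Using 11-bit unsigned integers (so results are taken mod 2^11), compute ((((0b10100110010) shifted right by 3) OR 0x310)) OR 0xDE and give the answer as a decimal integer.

0b10100110010 = 10100110010
→ shifted right by 3 → 00010100110 = 166
0x310 = 01100010000
→ OR → 01110110110 = 950
0xDE = 00011011110
→ OR → 01111111110 = 1022

1022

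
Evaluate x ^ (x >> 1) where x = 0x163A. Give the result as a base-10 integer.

7463

x = 1011000111010 = 5690
x>>1 = 0101100011101
XOR  = 1110100100111 = 7463
(x ^ (x >> 1) gives the standard binary-reflected Gray code of x.)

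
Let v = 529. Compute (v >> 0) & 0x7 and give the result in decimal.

v = 1000010001
Shift right by 0: 1000010001
Mask low 3 bits: 001 = 1

1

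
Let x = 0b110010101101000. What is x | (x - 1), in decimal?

x = 110010101101000 = 25960
x - 1 = 110010101100111
OR    = 110010101101111 = 25967
(x | (x - 1) sets all bits below the lowest set bit.)

25967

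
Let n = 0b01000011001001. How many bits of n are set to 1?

n = 1000011001001
Count the 1s: 1 + 1 + 1 + 1 + 1 = 5

5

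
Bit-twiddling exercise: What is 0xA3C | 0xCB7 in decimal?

0xA3C = 101000111100
0xCB7 = 110010110111
 OR → 111010111111 = 3775

3775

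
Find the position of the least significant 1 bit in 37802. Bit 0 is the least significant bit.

37802 = 1001001110101010
Trailing zeros: 1, so the lowest set bit is bit 1 (value 2).

1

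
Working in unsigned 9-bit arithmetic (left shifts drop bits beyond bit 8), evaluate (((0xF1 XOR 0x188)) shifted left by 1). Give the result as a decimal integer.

0xF1 = 011110001
0x188 = 110001000
→ XOR → 101111001 = 377
→ shifted left by 1 (mod 2^9) → 011110010 = 242

242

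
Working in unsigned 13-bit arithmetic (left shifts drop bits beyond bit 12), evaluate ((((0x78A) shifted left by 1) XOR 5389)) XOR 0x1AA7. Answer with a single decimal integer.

0x78A = 0011110001010
→ shifted left by 1 (mod 2^13) → 0111100010100 = 3860
5389 = 1010100001101
→ XOR → 1101000011001 = 6681
0x1AA7 = 1101010100111
→ XOR → 0000010111110 = 190

190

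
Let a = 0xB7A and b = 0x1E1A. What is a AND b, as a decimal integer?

2586

0xB7A = 0101101111010
0x1E1A = 1111000011010
AND → 0101000011010 = 2586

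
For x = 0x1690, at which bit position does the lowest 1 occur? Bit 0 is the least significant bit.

4

0x1690 = 1011010010000
Trailing zeros: 4, so the lowest set bit is bit 4 (value 16).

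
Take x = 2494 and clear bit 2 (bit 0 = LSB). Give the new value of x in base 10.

2490

x = 0100110111110
bit 2 is currently 1; clear it via x & ~(1 << 2) = x & ~4
→ 0100110111010 = 2490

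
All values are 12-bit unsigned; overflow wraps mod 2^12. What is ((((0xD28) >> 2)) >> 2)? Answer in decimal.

0xD28 = 110100101000
→ >> 2 → 001101001010 = 842
→ >> 2 → 000011010010 = 210

210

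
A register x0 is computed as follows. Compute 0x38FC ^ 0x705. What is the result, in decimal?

0x38FC = 11100011111100
0x705 = 00011100000101
XOR → 11111111111001 = 16377

16377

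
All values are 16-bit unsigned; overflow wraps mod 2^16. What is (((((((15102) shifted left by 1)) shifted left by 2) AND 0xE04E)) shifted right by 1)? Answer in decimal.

15102 = 0011101011111110
→ shifted left by 1 (mod 2^16) → 0111010111111100 = 30204
→ shifted left by 2 (mod 2^16) → 1101011111110000 = 55280
0xE04E = 1110000001001110
→ AND → 1100000001000000 = 49216
→ shifted right by 1 → 0110000000100000 = 24608

24608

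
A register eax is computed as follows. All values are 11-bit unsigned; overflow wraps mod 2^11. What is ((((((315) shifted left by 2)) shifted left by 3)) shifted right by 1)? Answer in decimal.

315 = 00100111011
→ shifted left by 2 (mod 2^11) → 10011101100 = 1260
→ shifted left by 3 (mod 2^11) → 11101100000 = 1888
→ shifted right by 1 → 01110110000 = 944

944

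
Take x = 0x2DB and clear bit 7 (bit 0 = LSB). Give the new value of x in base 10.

603

x = 1011011011
bit 7 is currently 1; clear it via x & ~(1 << 7) = x & ~128
→ 1001011011 = 603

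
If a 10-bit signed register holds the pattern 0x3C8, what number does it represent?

pattern = 1111001000 (MSB is 1 ⇒ negative)
Invert: 0000110111, add 1 → 0000111000 = 56, so the value is -56.
(Equivalently: 968 - 2^10 = 968 - 1024 = -56.)

-56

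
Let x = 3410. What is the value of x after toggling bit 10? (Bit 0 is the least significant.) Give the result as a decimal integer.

2386

x = 110101010010
bit 10 is currently 1; toggle it via x ^ (1 << 10) = x ^ 1024
→ 100101010010 = 2386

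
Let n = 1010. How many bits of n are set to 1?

1010 = 1111110010
Count the 1s: 1 + 1 + 1 + 1 + 1 + 1 + 1 = 7

7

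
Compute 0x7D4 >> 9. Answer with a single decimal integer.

3

0x7D4 = 11111010100
shift right by 9 → 00000000011 = 3
(equivalently, floor(2004 / 512))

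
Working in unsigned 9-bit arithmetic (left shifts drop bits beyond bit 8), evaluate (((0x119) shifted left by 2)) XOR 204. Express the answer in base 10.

0x119 = 100011001
→ shifted left by 2 (mod 2^9) → 001100100 = 100
204 = 011001100
→ XOR → 010101000 = 168

168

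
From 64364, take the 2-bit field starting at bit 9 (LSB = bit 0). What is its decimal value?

v = 1111101101101100
Shift right by 9: 1111101
Mask low 2 bits: 01 = 1

1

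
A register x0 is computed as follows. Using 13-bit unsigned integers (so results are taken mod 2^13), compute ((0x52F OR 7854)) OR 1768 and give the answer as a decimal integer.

0x52F = 0010100101111
7854 = 1111010101110
→ OR → 1111110101111 = 8111
1768 = 0011011101000
→ OR → 1111111101111 = 8175

8175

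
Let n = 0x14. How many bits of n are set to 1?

0x14 = 10100
Count the 1s: 1 + 1 = 2

2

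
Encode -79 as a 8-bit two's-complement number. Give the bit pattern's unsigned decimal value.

177

79 in 8 bits: 01001111
Invert: 10110000
Add 1:  10110001 = 177
(Check: 2^8 - 79 = 256 - 79 = 177.)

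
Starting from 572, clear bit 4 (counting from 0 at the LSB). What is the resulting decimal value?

x = 1000111100
bit 4 is currently 1; clear it via x & ~(1 << 4) = x & ~16
→ 1000101100 = 556

556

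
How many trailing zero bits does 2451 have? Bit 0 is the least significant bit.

0

2451 = 100110010011
Trailing zeros: 0, so the lowest set bit is bit 0 (value 1).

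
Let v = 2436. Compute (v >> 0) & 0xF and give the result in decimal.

v = 100110000100
Shift right by 0: 100110000100
Mask low 4 bits: 0100 = 4

4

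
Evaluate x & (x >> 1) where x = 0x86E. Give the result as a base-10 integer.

x = 100001101110 = 2158
x>>1 = 010000110111
AND  = 000000100110 = 38
(x & (x >> 1) has a 1 wherever x has two consecutive 1 bits.)

38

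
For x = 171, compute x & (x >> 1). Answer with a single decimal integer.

1

x = 10101011 = 171
x>>1 = 01010101
AND  = 00000001 = 1
(x & (x >> 1) has a 1 wherever x has two consecutive 1 bits.)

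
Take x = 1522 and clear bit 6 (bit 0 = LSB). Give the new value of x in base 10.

1458

x = 0010111110010
bit 6 is currently 1; clear it via x & ~(1 << 6) = x & ~64
→ 0010110110010 = 1458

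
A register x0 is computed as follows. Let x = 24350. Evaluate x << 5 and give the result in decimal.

779200

24350 = 00000101111100011110
shift left by 5 → 10111110001111000000 = 779200
(equivalently, 24350 × 2^5 = 24350 × 32)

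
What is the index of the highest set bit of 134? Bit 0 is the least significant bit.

134 = 10000110
The topmost 1 is at position 7 (since 2^7 = 128 ≤ 134 < 256).

7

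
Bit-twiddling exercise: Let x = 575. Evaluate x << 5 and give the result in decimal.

18400

575 = 000001000111111
shift left by 5 → 100011111100000 = 18400
(equivalently, 575 × 2^5 = 575 × 32)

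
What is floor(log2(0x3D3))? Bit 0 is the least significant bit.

0x3D3 = 1111010011
The topmost 1 is at position 9 (since 2^9 = 512 ≤ 979 < 1024).

9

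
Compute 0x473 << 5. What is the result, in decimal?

36448

0x473 = 0000010001110011
shift left by 5 → 1000111001100000 = 36448
(equivalently, 1139 × 2^5 = 1139 × 32)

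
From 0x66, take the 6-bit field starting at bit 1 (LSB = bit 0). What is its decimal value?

51

v = 001100110
Shift right by 1: 00110011
Mask low 6 bits: 110011 = 51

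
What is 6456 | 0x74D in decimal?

6456 = 1100100111000
0x74D = 0011101001101
 OR → 1111101111101 = 8061

8061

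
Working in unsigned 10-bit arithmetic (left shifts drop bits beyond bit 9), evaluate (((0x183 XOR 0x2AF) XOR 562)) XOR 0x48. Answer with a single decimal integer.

342

0x183 = 0110000011
0x2AF = 1010101111
→ XOR → 1100101100 = 812
562 = 1000110010
→ XOR → 0100011110 = 286
0x48 = 0001001000
→ XOR → 0101010110 = 342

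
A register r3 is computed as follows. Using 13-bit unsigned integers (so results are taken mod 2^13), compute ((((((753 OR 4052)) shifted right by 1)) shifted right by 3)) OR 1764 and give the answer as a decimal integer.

1791

753 = 0001011110001
4052 = 0111111010100
→ OR → 0111111110101 = 4085
→ shifted right by 1 → 0011111111010 = 2042
→ shifted right by 3 → 0000011111111 = 255
1764 = 0011011100100
→ OR → 0011011111111 = 1791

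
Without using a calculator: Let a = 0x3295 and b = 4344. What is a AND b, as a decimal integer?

0x3295 = 11001010010101
4344 = 01000011111000
AND → 01000010010000 = 4240

4240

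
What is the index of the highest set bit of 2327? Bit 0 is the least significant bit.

2327 = 100100010111
The topmost 1 is at position 11 (since 2^11 = 2048 ≤ 2327 < 4096).

11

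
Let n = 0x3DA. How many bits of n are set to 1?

0x3DA = 1111011010
Count the 1s: 1 + 1 + 1 + 1 + 1 + 1 + 1 = 7

7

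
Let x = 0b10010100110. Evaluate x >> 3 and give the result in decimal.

148

x = 10010100110
shift right by 3 → 00010010100 = 148
(equivalently, floor(1190 / 8))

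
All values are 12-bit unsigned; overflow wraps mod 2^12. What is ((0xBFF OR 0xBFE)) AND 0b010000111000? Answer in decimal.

0xBFF = 101111111111
0xBFE = 101111111110
→ OR → 101111111111 = 3071
0b010000111000 = 010000111000
→ AND → 000000111000 = 56

56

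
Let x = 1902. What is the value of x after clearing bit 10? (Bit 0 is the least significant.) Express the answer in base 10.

878

x = 11101101110
bit 10 is currently 1; clear it via x & ~(1 << 10) = x & ~1024
→ 01101101110 = 878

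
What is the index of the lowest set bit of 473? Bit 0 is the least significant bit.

0

473 = 111011001
Trailing zeros: 0, so the lowest set bit is bit 0 (value 1).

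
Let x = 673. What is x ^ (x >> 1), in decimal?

1009

x = 1010100001 = 673
x>>1 = 0101010000
XOR  = 1111110001 = 1009
(x ^ (x >> 1) gives the standard binary-reflected Gray code of x.)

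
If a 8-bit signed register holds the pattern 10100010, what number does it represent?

pattern = 10100010 (MSB is 1 ⇒ negative)
Invert: 01011101, add 1 → 01011110 = 94, so the value is -94.
(Equivalently: 162 - 2^8 = 162 - 256 = -94.)

-94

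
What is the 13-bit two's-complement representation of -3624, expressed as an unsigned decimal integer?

4568

3624 in 13 bits: 0111000101000
Invert: 1000111010111
Add 1:  1000111011000 = 4568
(Check: 2^13 - 3624 = 8192 - 3624 = 4568.)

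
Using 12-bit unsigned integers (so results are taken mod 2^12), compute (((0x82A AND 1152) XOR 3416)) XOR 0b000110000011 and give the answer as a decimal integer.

0x82A = 100000101010
1152 = 010010000000
→ AND → 000000000000 = 0
3416 = 110101011000
→ XOR → 110101011000 = 3416
0b000110000011 = 000110000011
→ XOR → 110011011011 = 3291

3291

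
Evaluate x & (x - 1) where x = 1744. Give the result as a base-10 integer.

x = 11011010000 = 1744
x - 1 = 11011001111
AND   = 11011000000 = 1728
(x & (x - 1) clears the lowest set bit of x.)

1728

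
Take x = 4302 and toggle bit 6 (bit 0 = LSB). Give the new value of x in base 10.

4238

x = 1000011001110
bit 6 is currently 1; toggle it via x ^ (1 << 6) = x ^ 64
→ 1000010001110 = 4238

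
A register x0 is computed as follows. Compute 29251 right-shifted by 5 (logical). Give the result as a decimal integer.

914

29251 = 111001001000011
shift right by 5 → 000001110010010 = 914
(equivalently, floor(29251 / 32))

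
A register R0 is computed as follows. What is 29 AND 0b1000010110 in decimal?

29 = 0000011101
b = 1000010110
AND → 0000010100 = 20

20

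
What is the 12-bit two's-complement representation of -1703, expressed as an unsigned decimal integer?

2393

1703 in 12 bits: 011010100111
Invert: 100101011000
Add 1:  100101011001 = 2393
(Check: 2^12 - 1703 = 4096 - 1703 = 2393.)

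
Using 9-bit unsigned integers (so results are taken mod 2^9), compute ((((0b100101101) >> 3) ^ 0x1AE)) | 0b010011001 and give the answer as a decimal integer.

411

0b100101101 = 100101101
→ >> 3 → 000100101 = 37
0x1AE = 110101110
→ ^ → 110001011 = 395
0b010011001 = 010011001
→ | → 110011011 = 411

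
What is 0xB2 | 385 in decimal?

0xB2 = 010110010
385 = 110000001
 OR → 110110011 = 435

435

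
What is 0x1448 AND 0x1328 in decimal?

0x1448 = 1010001001000
0x1328 = 1001100101000
AND → 1000000001000 = 4104

4104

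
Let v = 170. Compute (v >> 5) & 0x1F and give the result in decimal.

v = 00010101010
Shift right by 5: 000101
Mask low 5 bits: 00101 = 5

5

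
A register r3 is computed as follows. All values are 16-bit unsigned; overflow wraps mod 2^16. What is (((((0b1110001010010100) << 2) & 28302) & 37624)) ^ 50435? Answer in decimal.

0b1110001010010100 = 1110001010010100
→ << 2 (mod 2^16) → 1000101001010000 = 35408
28302 = 0110111010001110
→ & → 0000101000000000 = 2560
37624 = 1001001011111000
→ & → 0000001000000000 = 512
50435 = 1100010100000011
→ ^ → 1100011100000011 = 50947

50947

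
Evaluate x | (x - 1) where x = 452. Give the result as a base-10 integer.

455

x = 111000100 = 452
x - 1 = 111000011
OR    = 111000111 = 455
(x | (x - 1) sets all bits below the lowest set bit.)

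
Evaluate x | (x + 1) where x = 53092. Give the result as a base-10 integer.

x = 1100111101100100 = 53092
x + 1 = 1100111101100101
OR    = 1100111101100101 = 53093
(x | (x + 1) sets the lowest cleared bit.)

53093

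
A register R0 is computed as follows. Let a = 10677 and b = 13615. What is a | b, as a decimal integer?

10677 = 10100110110101
13615 = 11010100101111
 OR → 11110110111111 = 15807

15807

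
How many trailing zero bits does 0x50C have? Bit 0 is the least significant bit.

2

0x50C = 10100001100
Trailing zeros: 2, so the lowest set bit is bit 2 (value 4).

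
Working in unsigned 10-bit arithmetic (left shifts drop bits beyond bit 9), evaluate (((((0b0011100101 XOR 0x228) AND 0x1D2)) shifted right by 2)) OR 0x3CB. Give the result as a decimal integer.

1019

0b0011100101 = 0011100101
0x228 = 1000101000
→ XOR → 1011001101 = 717
0x1D2 = 0111010010
→ AND → 0011000000 = 192
→ shifted right by 2 → 0000110000 = 48
0x3CB = 1111001011
→ OR → 1111111011 = 1019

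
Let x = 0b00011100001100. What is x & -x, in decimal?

x = 11100001100 = 1804
-x (two's complement) = …00011110100
AND   = 00000000100 = 4
(x & -x isolates the lowest set bit of x.)

4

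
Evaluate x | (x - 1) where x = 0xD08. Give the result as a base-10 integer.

3343

x = 110100001000 = 3336
x - 1 = 110100000111
OR    = 110100001111 = 3343
(x | (x - 1) sets all bits below the lowest set bit.)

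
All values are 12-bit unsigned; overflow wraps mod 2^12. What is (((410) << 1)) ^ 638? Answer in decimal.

410 = 000110011010
→ << 1 (mod 2^12) → 001100110100 = 820
638 = 001001111110
→ ^ → 000101001010 = 330

330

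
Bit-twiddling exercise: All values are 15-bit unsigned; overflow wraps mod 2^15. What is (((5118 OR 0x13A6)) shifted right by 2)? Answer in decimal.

5118 = 001001111111110
0x13A6 = 001001110100110
→ OR → 001001111111110 = 5118
→ shifted right by 2 → 000010011111111 = 1279

1279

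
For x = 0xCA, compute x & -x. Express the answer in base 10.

2

x = 11001010 = 202
-x (two's complement) = …00110110
AND   = 00000010 = 2
(x & -x isolates the lowest set bit of x.)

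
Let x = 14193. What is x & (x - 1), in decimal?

x = 11011101110001 = 14193
x - 1 = 11011101110000
AND   = 11011101110000 = 14192
(x & (x - 1) clears the lowest set bit of x.)

14192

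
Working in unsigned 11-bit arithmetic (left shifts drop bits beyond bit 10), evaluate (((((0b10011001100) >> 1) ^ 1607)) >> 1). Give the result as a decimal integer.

0b10011001100 = 10011001100
→ >> 1 → 01001100110 = 614
1607 = 11001000111
→ ^ → 10000100001 = 1057
→ >> 1 → 01000010000 = 528

528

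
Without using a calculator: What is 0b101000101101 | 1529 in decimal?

4093

a = 101000101101
1529 = 010111111001
 OR → 111111111101 = 4093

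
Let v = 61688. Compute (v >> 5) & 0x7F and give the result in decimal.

v = 1111000011111000
Shift right by 5: 11110000111
Mask low 7 bits: 0000111 = 7

7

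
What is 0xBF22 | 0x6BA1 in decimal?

0xBF22 = 1011111100100010
0x6BA1 = 0110101110100001
 OR → 1111111110100011 = 65443

65443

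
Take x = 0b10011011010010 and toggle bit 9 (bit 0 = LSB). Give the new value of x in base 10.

x = 10011011010010
bit 9 is currently 1; toggle it via x ^ (1 << 9) = x ^ 512
→ 10010011010010 = 9426

9426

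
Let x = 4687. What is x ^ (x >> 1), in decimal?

7016

x = 1001001001111 = 4687
x>>1 = 0100100100111
XOR  = 1101101101000 = 7016
(x ^ (x >> 1) gives the standard binary-reflected Gray code of x.)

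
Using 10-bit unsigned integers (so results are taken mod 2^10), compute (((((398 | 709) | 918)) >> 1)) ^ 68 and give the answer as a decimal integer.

398 = 0110001110
709 = 1011000101
→ | → 1111001111 = 975
918 = 1110010110
→ | → 1111011111 = 991
→ >> 1 → 0111101111 = 495
68 = 0001000100
→ ^ → 0110101011 = 427

427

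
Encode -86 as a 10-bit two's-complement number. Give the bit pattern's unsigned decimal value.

86 in 10 bits: 0001010110
Invert: 1110101001
Add 1:  1110101010 = 938
(Check: 2^10 - 86 = 1024 - 86 = 938.)

938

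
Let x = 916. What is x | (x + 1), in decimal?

917

x = 1110010100 = 916
x + 1 = 1110010101
OR    = 1110010101 = 917
(x | (x + 1) sets the lowest cleared bit.)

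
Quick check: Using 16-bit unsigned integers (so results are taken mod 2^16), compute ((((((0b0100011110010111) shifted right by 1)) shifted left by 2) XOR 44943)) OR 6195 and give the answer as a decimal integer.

14515

0b0100011110010111 = 0100011110010111
→ shifted right by 1 → 0010001111001011 = 9163
→ shifted left by 2 (mod 2^16) → 1000111100101100 = 36652
44943 = 1010111110001111
→ XOR → 0010000010100011 = 8355
6195 = 0001100000110011
→ OR → 0011100010110011 = 14515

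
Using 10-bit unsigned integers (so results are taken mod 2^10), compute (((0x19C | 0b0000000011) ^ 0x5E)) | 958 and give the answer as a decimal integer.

0x19C = 0110011100
0b0000000011 = 0000000011
→ | → 0110011111 = 415
0x5E = 0001011110
→ ^ → 0111000001 = 449
958 = 1110111110
→ | → 1111111111 = 1023

1023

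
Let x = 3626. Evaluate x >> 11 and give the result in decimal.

1

3626 = 111000101010
shift right by 11 → 000000000001 = 1
(equivalently, floor(3626 / 2048))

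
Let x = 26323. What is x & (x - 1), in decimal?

x = 110011011010011 = 26323
x - 1 = 110011011010010
AND   = 110011011010010 = 26322
(x & (x - 1) clears the lowest set bit of x.)

26322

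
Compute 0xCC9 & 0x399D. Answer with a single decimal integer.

2185

0xCC9 = 00110011001001
0x399D = 11100110011101
AND → 00100010001001 = 2185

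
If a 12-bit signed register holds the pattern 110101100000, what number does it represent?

-672

pattern = 110101100000 (MSB is 1 ⇒ negative)
Invert: 001010011111, add 1 → 001010100000 = 672, so the value is -672.
(Equivalently: 3424 - 2^12 = 3424 - 4096 = -672.)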